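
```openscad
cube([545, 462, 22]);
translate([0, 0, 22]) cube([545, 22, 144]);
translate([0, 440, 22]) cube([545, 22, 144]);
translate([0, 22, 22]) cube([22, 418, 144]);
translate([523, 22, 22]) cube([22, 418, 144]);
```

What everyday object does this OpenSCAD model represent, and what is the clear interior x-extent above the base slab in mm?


An open box. The internal width is 501 mm.

A 545×462 base slab with four walls standing on it — an open box. The base is 545 mm wide and the walls are 22 mm thick, so the internal width is 545 − 2 × 22 = 501 mm.


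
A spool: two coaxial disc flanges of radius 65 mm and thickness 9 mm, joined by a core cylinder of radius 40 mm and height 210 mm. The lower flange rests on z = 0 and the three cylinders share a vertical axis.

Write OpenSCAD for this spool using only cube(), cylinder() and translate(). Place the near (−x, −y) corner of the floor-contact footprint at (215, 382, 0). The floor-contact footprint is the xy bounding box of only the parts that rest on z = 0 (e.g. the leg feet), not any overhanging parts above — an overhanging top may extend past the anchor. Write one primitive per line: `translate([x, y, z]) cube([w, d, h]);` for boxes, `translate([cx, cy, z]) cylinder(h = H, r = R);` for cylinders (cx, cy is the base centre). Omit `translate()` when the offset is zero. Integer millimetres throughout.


translate([280, 447, 0]) cylinder(h = 9, r = 65);
translate([280, 447, 9]) cylinder(h = 210, r = 40);
translate([280, 447, 219]) cylinder(h = 9, r = 65);


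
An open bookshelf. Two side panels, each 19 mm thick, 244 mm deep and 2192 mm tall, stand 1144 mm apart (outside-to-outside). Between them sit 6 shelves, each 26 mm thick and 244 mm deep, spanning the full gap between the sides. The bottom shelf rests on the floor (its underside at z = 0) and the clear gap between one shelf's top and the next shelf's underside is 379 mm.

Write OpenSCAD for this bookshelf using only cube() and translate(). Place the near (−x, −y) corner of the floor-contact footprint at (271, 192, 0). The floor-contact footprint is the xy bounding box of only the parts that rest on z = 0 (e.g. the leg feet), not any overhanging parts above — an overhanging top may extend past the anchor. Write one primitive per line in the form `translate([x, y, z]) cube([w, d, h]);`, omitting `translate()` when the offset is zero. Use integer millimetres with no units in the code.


translate([271, 192, 0]) cube([19, 244, 2192]);
translate([1396, 192, 0]) cube([19, 244, 2192]);
translate([290, 192, 0]) cube([1106, 244, 26]);
translate([290, 192, 405]) cube([1106, 244, 26]);
translate([290, 192, 810]) cube([1106, 244, 26]);
translate([290, 192, 1215]) cube([1106, 244, 26]);
translate([290, 192, 1620]) cube([1106, 244, 26]);
translate([290, 192, 2025]) cube([1106, 244, 26]);


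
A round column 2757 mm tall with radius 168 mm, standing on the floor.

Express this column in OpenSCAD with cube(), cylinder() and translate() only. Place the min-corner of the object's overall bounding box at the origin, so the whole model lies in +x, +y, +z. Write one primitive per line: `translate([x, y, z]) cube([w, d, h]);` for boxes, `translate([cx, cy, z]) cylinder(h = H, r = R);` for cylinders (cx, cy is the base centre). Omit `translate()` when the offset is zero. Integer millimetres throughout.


translate([168, 168, 0]) cylinder(h = 2757, r = 168);


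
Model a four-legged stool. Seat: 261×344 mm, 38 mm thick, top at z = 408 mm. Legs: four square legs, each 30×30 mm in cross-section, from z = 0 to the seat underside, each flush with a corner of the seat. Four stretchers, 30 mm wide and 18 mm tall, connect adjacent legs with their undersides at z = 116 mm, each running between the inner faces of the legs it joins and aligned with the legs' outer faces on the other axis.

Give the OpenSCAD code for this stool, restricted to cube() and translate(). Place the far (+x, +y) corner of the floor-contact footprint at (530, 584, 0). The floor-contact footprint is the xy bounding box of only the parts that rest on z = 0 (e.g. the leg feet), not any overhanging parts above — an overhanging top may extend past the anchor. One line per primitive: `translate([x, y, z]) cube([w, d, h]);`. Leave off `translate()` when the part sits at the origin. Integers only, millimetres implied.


translate([269, 240, 370]) cube([261, 344, 38]);
translate([269, 240, 0]) cube([30, 30, 370]);
translate([500, 240, 0]) cube([30, 30, 370]);
translate([269, 554, 0]) cube([30, 30, 370]);
translate([500, 554, 0]) cube([30, 30, 370]);
translate([299, 240, 116]) cube([201, 30, 18]);
translate([299, 554, 116]) cube([201, 30, 18]);
translate([269, 270, 116]) cube([30, 284, 18]);
translate([500, 270, 116]) cube([30, 284, 18]);


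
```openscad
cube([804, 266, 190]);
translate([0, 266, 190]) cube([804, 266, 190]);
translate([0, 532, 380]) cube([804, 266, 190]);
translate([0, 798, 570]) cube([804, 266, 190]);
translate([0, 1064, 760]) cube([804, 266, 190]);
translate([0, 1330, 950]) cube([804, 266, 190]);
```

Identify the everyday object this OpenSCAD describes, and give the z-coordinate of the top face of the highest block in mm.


A staircase. The total rise is 1140 mm.

6 identical blocks, each offset up and back from the previous — a staircase. Each step is 190 mm tall and there are 6 of them, so the total rise is 6 × 190 = 1140 mm.


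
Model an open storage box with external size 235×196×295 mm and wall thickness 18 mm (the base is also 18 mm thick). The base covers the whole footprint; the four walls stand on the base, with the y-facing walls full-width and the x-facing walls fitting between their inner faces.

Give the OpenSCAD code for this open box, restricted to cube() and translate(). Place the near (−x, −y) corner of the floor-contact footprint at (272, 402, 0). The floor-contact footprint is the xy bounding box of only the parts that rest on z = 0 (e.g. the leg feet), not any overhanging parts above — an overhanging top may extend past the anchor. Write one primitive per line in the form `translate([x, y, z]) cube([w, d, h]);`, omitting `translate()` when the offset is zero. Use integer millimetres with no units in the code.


translate([272, 402, 0]) cube([235, 196, 18]);
translate([272, 402, 18]) cube([235, 18, 277]);
translate([272, 580, 18]) cube([235, 18, 277]);
translate([272, 420, 18]) cube([18, 160, 277]);
translate([489, 420, 18]) cube([18, 160, 277]);


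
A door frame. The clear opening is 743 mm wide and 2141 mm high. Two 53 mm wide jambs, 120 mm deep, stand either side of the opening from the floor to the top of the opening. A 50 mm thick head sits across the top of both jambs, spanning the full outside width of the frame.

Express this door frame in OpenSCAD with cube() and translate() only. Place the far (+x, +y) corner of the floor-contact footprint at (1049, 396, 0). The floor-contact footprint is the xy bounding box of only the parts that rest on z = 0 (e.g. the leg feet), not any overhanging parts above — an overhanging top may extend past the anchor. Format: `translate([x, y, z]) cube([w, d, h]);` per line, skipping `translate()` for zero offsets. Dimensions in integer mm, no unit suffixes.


translate([200, 276, 0]) cube([53, 120, 2141]);
translate([996, 276, 0]) cube([53, 120, 2141]);
translate([200, 276, 2141]) cube([849, 120, 50]);


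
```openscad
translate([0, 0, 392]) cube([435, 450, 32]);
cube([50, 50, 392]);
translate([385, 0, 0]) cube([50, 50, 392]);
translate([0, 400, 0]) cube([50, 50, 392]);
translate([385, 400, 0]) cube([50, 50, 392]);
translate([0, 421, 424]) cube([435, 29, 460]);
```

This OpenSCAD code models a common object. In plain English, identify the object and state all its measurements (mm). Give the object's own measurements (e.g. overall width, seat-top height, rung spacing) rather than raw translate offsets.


A chair. The seat is a 435×450×32 mm slab with its top at z = 424 mm, on four 50×50 mm corner legs (flush with the seat edges, standing on z = 0). A flat backrest 29 mm thick, 460 mm tall, spans the full seat width and rises from the seat top along its +y edge, rear face flush with the rear of the seat.


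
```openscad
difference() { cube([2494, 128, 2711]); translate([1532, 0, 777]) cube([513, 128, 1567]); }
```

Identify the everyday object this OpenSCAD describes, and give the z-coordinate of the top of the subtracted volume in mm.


A wall with a window opening. The window head height is 2344 mm.

A wall with a rectangular opening subtracted — a window. Sill at z = 777, opening 1567 mm tall, so the head is at 777 + 1567 = 2344 mm.


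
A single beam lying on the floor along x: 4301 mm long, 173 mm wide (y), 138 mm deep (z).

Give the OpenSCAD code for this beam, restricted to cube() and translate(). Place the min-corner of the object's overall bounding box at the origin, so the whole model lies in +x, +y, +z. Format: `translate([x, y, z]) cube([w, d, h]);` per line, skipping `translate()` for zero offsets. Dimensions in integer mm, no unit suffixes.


cube([4301, 173, 138]);


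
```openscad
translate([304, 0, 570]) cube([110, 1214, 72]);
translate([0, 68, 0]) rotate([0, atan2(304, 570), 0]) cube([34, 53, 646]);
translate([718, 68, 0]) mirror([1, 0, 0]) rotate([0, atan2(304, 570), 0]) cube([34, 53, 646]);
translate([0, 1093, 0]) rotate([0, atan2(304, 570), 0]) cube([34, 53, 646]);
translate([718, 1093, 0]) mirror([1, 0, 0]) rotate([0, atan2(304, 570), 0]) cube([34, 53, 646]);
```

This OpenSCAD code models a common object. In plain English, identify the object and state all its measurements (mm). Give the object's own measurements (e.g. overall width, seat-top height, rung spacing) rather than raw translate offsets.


A sawhorse. A 110×1214×72 mm beam (x, y, z) sits on two A-frame leg pairs. Each pair is two raked legs of 34×53 mm section (53 mm along y) splaying symmetrically in x. Each leg rises 570 mm vertically over 304 mm of horizontal reach and is 646 mm long along its own axis. Every leg's outer bottom edge rests on the floor and its outer top edge meets a bottom edge of the beam — the left legs (tilting toward +x) meet the beam's −x bottom edge, the right legs (their mirror images, tilting toward −x) meet its +x bottom edge — so the leg tops tuck under the beam, the beam's underside is 570 mm above the floor, and the feet are 718 mm apart outside-to-outside with the beam centred between them. The two leg pairs are set in 68 mm from either end of the beam.


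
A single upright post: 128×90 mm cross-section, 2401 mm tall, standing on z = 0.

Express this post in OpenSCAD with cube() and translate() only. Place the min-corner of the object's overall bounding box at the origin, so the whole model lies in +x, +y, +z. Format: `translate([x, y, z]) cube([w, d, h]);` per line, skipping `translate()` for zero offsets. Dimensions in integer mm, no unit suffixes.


cube([128, 90, 2401]);


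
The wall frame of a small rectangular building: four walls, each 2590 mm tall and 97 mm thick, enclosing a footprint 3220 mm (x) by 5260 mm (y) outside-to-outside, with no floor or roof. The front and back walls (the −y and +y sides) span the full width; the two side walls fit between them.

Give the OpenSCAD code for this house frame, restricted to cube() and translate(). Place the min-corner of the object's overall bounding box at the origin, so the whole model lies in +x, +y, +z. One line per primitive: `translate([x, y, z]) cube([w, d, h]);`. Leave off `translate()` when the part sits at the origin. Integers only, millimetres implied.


cube([3220, 97, 2590]);
translate([0, 5163, 0]) cube([3220, 97, 2590]);
translate([0, 97, 0]) cube([97, 5066, 2590]);
translate([3123, 97, 0]) cube([97, 5066, 2590]);


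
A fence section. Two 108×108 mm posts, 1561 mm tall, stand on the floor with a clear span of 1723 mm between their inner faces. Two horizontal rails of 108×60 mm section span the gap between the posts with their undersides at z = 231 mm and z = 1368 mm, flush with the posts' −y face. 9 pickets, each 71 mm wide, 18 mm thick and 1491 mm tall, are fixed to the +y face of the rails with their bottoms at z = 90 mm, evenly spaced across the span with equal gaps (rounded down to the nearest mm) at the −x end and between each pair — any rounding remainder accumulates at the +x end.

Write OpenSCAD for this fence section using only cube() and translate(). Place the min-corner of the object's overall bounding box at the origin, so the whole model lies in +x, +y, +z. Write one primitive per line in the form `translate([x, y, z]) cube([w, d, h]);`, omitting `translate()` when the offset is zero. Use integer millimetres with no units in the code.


cube([108, 108, 1561]);
translate([1831, 0, 0]) cube([108, 108, 1561]);
translate([108, 0, 231]) cube([1723, 108, 60]);
translate([108, 0, 1368]) cube([1723, 108, 60]);
translate([216, 108, 90]) cube([71, 18, 1491]);
translate([395, 108, 90]) cube([71, 18, 1491]);
translate([574, 108, 90]) cube([71, 18, 1491]);
translate([753, 108, 90]) cube([71, 18, 1491]);
translate([932, 108, 90]) cube([71, 18, 1491]);
translate([1111, 108, 90]) cube([71, 18, 1491]);
translate([1290, 108, 90]) cube([71, 18, 1491]);
translate([1469, 108, 90]) cube([71, 18, 1491]);
translate([1648, 108, 90]) cube([71, 18, 1491]);


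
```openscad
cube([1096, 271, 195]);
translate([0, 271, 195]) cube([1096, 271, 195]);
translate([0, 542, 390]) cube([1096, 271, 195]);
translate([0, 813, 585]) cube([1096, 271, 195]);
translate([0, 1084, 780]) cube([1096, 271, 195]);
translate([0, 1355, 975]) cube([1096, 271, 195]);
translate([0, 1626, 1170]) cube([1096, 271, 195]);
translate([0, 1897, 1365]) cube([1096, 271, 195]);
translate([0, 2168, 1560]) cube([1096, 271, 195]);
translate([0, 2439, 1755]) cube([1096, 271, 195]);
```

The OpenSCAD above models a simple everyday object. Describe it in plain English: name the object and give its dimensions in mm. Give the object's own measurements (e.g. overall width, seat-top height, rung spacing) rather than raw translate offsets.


A straight staircase of 10 solid steps. Each step is 1096 mm wide (x), 271 mm deep (y, the going) and 195 mm tall (the rise). The first step rests on the floor; each subsequent step sits one going further in +y and one rise higher in +z, directly behind and above the previous step with no overlap.


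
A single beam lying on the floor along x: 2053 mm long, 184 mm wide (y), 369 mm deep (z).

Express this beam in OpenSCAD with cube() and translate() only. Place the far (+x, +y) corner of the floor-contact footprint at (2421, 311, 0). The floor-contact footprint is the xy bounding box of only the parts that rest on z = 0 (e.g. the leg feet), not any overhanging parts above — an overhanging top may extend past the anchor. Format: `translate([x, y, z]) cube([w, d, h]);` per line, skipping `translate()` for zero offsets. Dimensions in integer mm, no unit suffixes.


translate([368, 127, 0]) cube([2053, 184, 369]);


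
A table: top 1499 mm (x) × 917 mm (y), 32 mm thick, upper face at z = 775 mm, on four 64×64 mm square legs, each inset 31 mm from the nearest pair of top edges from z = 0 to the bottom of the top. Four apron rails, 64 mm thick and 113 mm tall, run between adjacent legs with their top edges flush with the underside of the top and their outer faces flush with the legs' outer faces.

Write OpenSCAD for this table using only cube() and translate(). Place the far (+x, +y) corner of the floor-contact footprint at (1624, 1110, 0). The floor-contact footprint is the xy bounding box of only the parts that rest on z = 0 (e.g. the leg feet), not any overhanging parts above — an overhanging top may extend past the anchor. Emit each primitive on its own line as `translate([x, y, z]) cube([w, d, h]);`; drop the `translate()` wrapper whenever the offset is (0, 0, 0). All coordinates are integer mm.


translate([156, 224, 743]) cube([1499, 917, 32]);
translate([187, 255, 0]) cube([64, 64, 743]);
translate([1560, 255, 0]) cube([64, 64, 743]);
translate([187, 1046, 0]) cube([64, 64, 743]);
translate([1560, 1046, 0]) cube([64, 64, 743]);
translate([251, 255, 630]) cube([1309, 64, 113]);
translate([251, 1046, 630]) cube([1309, 64, 113]);
translate([187, 319, 630]) cube([64, 727, 113]);
translate([1560, 319, 630]) cube([64, 727, 113]);


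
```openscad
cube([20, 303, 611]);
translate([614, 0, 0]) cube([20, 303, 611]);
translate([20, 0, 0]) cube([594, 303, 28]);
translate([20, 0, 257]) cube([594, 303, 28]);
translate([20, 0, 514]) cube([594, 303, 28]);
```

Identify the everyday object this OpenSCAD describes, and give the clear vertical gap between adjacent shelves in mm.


A bookshelf. The clear shelf gap is 229 mm.

Two tall side panels with 3 horizontal boards between them — a bookshelf. The first two shelf undersides are at z = 0 and z = 257; with shelf thickness 28, the clear gap is 257 − 0 − 28 = 229 mm.


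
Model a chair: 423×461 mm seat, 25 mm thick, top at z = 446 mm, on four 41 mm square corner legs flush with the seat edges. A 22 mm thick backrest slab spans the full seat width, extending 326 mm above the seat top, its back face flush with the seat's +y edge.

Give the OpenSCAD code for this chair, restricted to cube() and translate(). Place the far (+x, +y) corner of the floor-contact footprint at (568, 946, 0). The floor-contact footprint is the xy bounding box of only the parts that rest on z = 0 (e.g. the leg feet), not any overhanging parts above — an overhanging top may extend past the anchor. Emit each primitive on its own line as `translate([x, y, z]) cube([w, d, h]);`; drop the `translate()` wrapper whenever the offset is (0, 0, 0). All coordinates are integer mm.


translate([145, 485, 421]) cube([423, 461, 25]);
translate([145, 485, 0]) cube([41, 41, 421]);
translate([527, 485, 0]) cube([41, 41, 421]);
translate([145, 905, 0]) cube([41, 41, 421]);
translate([527, 905, 0]) cube([41, 41, 421]);
translate([145, 924, 446]) cube([423, 22, 326]);


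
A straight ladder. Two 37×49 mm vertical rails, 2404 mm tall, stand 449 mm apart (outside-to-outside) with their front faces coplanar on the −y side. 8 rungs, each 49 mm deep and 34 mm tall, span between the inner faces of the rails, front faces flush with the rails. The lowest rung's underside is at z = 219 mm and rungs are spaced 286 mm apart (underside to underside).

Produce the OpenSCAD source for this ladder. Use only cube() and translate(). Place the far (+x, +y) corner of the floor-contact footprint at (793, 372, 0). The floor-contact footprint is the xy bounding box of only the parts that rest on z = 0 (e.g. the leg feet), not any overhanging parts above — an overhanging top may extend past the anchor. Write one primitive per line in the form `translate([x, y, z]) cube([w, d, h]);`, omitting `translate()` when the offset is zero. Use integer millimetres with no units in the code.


// rung span = 449 - 2*37 = 375
// rung[k] z = 219 + k*286
translate([344, 323, 0]) cube([37, 49, 2404]);
translate([756, 323, 0]) cube([37, 49, 2404]);
translate([381, 323, 219]) cube([375, 49, 34]);
translate([381, 323, 505]) cube([375, 49, 34]);
translate([381, 323, 791]) cube([375, 49, 34]);
translate([381, 323, 1077]) cube([375, 49, 34]);
translate([381, 323, 1363]) cube([375, 49, 34]);
translate([381, 323, 1649]) cube([375, 49, 34]);
translate([381, 323, 1935]) cube([375, 49, 34]);
translate([381, 323, 2221]) cube([375, 49, 34]);


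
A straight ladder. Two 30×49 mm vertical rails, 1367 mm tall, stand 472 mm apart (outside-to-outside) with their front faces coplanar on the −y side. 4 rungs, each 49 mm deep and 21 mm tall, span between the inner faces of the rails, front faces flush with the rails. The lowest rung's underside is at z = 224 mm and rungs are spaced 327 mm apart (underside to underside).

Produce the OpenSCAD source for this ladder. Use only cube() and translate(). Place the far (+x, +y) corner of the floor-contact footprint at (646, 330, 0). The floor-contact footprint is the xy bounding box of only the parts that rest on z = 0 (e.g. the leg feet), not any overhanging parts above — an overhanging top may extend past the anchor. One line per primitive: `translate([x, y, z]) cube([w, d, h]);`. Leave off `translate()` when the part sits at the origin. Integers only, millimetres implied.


translate([174, 281, 0]) cube([30, 49, 1367]);
translate([616, 281, 0]) cube([30, 49, 1367]);
translate([204, 281, 224]) cube([412, 49, 21]);
translate([204, 281, 551]) cube([412, 49, 21]);
translate([204, 281, 878]) cube([412, 49, 21]);
translate([204, 281, 1205]) cube([412, 49, 21]);


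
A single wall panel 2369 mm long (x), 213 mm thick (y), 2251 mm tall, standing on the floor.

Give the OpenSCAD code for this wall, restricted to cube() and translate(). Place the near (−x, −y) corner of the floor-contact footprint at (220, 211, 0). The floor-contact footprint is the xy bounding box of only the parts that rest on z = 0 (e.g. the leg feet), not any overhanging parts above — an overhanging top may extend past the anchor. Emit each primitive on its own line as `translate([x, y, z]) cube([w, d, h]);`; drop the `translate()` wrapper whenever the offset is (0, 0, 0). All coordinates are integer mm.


translate([220, 211, 0]) cube([2369, 213, 2251]);


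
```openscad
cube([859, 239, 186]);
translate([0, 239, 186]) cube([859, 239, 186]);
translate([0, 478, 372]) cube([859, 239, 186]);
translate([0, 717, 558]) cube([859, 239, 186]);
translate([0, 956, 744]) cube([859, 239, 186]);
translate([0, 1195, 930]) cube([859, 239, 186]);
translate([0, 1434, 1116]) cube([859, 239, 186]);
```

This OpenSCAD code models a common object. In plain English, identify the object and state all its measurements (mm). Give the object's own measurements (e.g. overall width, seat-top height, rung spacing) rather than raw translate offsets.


A straight staircase of 7 solid steps. Each step is 859 mm wide (x), 239 mm deep (y, the going) and 186 mm tall (the rise). The first step rests on the floor; each subsequent step sits one going further in +y and one rise higher in +z, directly behind and above the previous step with no overlap.


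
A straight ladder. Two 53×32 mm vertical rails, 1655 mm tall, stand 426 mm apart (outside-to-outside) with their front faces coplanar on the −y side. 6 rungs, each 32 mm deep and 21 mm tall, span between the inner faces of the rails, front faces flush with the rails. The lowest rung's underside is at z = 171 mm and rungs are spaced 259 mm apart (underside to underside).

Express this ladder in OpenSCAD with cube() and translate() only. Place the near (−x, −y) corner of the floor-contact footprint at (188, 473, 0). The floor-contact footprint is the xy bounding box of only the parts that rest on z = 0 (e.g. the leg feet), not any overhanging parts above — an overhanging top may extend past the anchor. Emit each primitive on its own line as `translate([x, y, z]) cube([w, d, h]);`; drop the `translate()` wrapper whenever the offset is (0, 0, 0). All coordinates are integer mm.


translate([188, 473, 0]) cube([53, 32, 1655]);
translate([561, 473, 0]) cube([53, 32, 1655]);
translate([241, 473, 171]) cube([320, 32, 21]);
translate([241, 473, 430]) cube([320, 32, 21]);
translate([241, 473, 689]) cube([320, 32, 21]);
translate([241, 473, 948]) cube([320, 32, 21]);
translate([241, 473, 1207]) cube([320, 32, 21]);
translate([241, 473, 1466]) cube([320, 32, 21]);


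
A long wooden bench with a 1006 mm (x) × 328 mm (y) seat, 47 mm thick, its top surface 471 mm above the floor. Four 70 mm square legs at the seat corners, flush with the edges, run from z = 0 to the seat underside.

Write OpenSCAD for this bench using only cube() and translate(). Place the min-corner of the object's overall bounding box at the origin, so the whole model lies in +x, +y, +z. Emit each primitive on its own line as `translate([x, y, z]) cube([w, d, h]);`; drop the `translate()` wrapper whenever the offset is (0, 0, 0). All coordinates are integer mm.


// leg_h = 471 − 47 = 424
translate([0, 0, 424]) cube([1006, 328, 47]);
cube([70, 70, 424]);
translate([0, 258, 0]) cube([70, 70, 424]);
translate([936, 0, 0]) cube([70, 70, 424]);
translate([936, 258, 0]) cube([70, 70, 424]);


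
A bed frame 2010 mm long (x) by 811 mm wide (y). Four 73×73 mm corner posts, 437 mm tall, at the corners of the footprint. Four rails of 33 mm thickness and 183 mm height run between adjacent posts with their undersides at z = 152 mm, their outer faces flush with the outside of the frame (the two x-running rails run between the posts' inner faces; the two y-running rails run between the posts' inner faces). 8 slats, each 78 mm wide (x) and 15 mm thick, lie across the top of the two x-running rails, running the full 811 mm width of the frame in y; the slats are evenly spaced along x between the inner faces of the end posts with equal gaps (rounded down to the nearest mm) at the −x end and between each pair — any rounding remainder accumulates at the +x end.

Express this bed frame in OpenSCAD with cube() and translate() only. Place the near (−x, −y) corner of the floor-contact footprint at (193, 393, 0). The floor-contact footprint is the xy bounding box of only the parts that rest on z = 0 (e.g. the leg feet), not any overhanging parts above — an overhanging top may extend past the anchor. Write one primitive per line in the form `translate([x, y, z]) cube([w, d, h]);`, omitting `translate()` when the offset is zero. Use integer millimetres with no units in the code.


translate([193, 393, 0]) cube([73, 73, 437]);
translate([193, 1131, 0]) cube([73, 73, 437]);
translate([2130, 393, 0]) cube([73, 73, 437]);
translate([2130, 1131, 0]) cube([73, 73, 437]);
translate([266, 393, 152]) cube([1864, 33, 183]);
translate([266, 1171, 152]) cube([1864, 33, 183]);
translate([193, 466, 152]) cube([33, 665, 183]);
translate([2170, 466, 152]) cube([33, 665, 183]);
translate([403, 393, 335]) cube([78, 811, 15]);
translate([618, 393, 335]) cube([78, 811, 15]);
translate([833, 393, 335]) cube([78, 811, 15]);
translate([1048, 393, 335]) cube([78, 811, 15]);
translate([1263, 393, 335]) cube([78, 811, 15]);
translate([1478, 393, 335]) cube([78, 811, 15]);
translate([1693, 393, 335]) cube([78, 811, 15]);
translate([1908, 393, 335]) cube([78, 811, 15]);


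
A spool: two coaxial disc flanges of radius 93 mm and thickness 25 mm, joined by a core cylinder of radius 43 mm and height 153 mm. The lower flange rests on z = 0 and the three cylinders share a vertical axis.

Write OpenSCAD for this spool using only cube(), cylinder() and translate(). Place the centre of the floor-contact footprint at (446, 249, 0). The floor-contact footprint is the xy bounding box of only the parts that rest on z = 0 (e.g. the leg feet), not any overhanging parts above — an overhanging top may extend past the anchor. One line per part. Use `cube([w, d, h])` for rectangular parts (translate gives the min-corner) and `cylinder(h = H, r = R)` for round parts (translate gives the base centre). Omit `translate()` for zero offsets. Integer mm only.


translate([446, 249, 0]) cylinder(h = 25, r = 93);
translate([446, 249, 25]) cylinder(h = 153, r = 43);
translate([446, 249, 178]) cylinder(h = 25, r = 93);


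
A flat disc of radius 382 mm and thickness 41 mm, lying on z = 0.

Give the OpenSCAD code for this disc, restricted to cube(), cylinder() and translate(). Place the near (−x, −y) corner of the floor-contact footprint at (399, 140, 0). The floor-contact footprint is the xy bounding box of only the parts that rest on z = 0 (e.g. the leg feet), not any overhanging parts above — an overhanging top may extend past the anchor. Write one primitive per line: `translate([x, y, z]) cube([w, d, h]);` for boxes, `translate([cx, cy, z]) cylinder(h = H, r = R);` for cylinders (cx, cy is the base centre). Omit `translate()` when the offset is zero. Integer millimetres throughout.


translate([781, 522, 0]) cylinder(h = 41, r = 382);


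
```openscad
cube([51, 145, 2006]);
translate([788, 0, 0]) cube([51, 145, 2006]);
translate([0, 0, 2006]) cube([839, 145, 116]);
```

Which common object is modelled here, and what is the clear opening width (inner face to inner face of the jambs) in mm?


A door frame. The clear opening width is 737 mm.

Two 2006 mm tall posts with a header on top — a door frame. The left jamb is 51 mm wide at x = 0; the right jamb starts at x = 788. The clear opening is 788 − 51 = 737 mm.


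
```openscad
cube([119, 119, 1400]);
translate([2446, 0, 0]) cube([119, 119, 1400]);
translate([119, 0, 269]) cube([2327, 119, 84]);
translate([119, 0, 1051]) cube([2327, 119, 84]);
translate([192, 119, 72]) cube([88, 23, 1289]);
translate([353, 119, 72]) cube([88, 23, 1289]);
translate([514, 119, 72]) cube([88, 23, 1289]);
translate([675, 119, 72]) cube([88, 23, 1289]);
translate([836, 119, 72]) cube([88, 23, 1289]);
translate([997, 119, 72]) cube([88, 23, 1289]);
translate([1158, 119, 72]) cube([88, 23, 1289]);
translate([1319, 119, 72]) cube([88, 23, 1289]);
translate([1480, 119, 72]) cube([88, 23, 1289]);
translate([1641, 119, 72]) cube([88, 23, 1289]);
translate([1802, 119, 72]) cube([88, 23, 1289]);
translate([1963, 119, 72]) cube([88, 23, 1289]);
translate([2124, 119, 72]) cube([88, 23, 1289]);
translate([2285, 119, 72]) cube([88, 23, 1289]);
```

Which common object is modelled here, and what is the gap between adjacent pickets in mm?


A fence section. The picket gap is 73 mm.

Two posts, two rails, 14 pickets — a fence section. Span 2327 mm holds 14 pickets of 88 mm with 15 equal gaps: ⌊(2327 − 14·88) / 15⌋ = 73 mm.


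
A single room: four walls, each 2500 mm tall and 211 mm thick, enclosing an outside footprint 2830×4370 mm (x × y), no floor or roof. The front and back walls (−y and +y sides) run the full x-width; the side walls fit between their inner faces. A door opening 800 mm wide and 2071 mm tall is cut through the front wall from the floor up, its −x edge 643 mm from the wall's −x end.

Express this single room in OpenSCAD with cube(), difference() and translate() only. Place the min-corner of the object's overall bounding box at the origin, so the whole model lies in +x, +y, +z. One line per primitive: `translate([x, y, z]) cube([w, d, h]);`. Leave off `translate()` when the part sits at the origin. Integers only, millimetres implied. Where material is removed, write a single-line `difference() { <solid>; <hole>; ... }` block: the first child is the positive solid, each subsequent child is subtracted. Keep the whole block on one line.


difference() { cube([2830, 211, 2500]); translate([643, 0, 0]) cube([800, 211, 2071]); }
translate([0, 4159, 0]) cube([2830, 211, 2500]);
translate([0, 211, 0]) cube([211, 3948, 2500]);
translate([2619, 211, 0]) cube([211, 3948, 2500]);


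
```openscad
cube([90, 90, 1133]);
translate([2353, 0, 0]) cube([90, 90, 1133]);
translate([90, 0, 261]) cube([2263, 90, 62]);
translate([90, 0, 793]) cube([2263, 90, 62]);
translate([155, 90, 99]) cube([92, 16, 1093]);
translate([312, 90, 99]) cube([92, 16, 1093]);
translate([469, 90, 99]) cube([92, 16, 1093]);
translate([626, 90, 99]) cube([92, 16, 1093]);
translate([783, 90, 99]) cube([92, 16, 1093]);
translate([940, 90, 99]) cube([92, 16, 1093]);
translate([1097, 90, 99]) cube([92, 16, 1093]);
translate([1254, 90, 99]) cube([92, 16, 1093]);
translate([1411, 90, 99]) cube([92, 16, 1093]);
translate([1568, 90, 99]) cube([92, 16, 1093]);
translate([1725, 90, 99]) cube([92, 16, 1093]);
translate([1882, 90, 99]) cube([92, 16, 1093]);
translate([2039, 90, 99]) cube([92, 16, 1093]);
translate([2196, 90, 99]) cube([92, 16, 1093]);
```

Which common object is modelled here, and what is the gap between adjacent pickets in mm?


A fence section. The picket gap is 65 mm.

Two posts, two rails, 14 pickets — a fence section. Span 2263 mm holds 14 pickets of 92 mm with 15 equal gaps: ⌊(2263 − 14·92) / 15⌋ = 65 mm.


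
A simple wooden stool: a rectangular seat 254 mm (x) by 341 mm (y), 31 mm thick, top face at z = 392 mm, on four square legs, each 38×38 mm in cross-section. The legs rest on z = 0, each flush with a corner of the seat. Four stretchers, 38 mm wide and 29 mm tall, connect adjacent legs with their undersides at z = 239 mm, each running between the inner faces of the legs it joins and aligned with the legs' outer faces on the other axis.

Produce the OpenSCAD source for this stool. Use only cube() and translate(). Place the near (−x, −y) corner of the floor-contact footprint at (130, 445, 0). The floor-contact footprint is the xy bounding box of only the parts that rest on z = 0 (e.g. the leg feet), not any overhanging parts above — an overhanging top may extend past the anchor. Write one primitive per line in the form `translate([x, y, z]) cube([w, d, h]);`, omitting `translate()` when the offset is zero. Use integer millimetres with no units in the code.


translate([130, 445, 361]) cube([254, 341, 31]);
translate([130, 445, 0]) cube([38, 38, 361]);
translate([346, 445, 0]) cube([38, 38, 361]);
translate([130, 748, 0]) cube([38, 38, 361]);
translate([346, 748, 0]) cube([38, 38, 361]);
translate([168, 445, 239]) cube([178, 38, 29]);
translate([168, 748, 239]) cube([178, 38, 29]);
translate([130, 483, 239]) cube([38, 265, 29]);
translate([346, 483, 239]) cube([38, 265, 29]);


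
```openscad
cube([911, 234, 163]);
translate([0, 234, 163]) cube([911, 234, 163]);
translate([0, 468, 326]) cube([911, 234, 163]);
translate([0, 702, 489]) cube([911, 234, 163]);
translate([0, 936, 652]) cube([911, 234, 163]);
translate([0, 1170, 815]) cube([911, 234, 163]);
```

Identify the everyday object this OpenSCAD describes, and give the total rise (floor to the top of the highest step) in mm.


A staircase. The total rise is 978 mm.

6 identical blocks, each offset up and back from the previous — a staircase. Each step is 163 mm tall and there are 6 of them, so the total rise is 6 × 163 = 978 mm.


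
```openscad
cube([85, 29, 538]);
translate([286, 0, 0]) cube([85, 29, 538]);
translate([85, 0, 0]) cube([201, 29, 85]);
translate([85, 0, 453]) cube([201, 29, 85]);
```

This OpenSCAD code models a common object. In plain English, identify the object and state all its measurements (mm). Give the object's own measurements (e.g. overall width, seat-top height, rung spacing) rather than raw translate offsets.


A rectangular picture frame lying in the x–z plane (depth along y). The opening is 201 mm wide (x) by 368 mm tall (z), surrounded by a border 85 mm wide on all four sides. The frame is 29 mm deep and is made of two full-height vertical stiles with two horizontal rails fitted between them.


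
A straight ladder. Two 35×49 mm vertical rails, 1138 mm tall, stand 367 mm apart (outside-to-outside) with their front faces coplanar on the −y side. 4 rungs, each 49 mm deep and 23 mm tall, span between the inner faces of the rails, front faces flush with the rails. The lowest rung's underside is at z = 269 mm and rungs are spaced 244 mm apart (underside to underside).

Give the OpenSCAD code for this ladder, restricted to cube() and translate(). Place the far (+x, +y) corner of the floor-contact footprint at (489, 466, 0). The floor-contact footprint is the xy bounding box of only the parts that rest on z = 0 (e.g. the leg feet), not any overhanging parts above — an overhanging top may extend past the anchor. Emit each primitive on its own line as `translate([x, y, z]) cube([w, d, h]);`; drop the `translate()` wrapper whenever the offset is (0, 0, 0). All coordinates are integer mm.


translate([122, 417, 0]) cube([35, 49, 1138]);
translate([454, 417, 0]) cube([35, 49, 1138]);
translate([157, 417, 269]) cube([297, 49, 23]);
translate([157, 417, 513]) cube([297, 49, 23]);
translate([157, 417, 757]) cube([297, 49, 23]);
translate([157, 417, 1001]) cube([297, 49, 23]);


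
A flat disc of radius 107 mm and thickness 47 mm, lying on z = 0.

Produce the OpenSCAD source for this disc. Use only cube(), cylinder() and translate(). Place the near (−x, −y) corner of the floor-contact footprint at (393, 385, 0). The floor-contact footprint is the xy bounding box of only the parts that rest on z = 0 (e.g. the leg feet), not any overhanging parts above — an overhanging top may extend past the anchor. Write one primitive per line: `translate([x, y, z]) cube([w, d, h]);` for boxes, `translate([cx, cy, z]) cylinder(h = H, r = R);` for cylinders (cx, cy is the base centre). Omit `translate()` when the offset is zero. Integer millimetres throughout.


translate([500, 492, 0]) cylinder(h = 47, r = 107);


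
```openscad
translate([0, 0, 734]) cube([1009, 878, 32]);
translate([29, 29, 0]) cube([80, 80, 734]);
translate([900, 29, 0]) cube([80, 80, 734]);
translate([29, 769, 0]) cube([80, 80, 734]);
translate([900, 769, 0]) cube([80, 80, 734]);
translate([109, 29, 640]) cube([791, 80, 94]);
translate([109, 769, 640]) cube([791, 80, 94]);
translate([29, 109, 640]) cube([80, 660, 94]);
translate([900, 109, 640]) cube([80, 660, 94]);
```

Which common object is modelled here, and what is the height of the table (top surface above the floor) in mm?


A table. The table height is 766 mm.

A 1009×878×32 slab sits at z = 734 on four 80 mm square posts — a table. The top surface is at 734 + 32 = 766 mm.


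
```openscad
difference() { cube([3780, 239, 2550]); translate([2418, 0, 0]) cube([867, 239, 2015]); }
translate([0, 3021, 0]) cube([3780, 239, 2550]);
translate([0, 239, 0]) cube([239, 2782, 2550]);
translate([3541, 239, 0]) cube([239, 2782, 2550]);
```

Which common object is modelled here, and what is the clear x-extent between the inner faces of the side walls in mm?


A single room. The interior width is 3302 mm.

Four walls enclosing a rectangle with a door in the front wall — a room. Outside width 3780 minus two 239 mm walls gives 3302 mm.


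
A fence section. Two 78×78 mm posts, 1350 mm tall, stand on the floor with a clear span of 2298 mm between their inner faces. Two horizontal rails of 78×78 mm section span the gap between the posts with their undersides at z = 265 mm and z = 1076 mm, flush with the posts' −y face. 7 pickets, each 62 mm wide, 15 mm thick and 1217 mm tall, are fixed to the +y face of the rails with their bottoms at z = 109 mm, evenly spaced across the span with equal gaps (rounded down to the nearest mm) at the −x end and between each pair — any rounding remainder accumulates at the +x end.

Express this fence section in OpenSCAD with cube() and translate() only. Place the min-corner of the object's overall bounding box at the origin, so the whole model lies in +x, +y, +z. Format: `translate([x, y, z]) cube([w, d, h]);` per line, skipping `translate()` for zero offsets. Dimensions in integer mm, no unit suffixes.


cube([78, 78, 1350]);
translate([2376, 0, 0]) cube([78, 78, 1350]);
translate([78, 0, 265]) cube([2298, 78, 78]);
translate([78, 0, 1076]) cube([2298, 78, 78]);
translate([311, 78, 109]) cube([62, 15, 1217]);
translate([606, 78, 109]) cube([62, 15, 1217]);
translate([901, 78, 109]) cube([62, 15, 1217]);
translate([1196, 78, 109]) cube([62, 15, 1217]);
translate([1491, 78, 109]) cube([62, 15, 1217]);
translate([1786, 78, 109]) cube([62, 15, 1217]);
translate([2081, 78, 109]) cube([62, 15, 1217]);


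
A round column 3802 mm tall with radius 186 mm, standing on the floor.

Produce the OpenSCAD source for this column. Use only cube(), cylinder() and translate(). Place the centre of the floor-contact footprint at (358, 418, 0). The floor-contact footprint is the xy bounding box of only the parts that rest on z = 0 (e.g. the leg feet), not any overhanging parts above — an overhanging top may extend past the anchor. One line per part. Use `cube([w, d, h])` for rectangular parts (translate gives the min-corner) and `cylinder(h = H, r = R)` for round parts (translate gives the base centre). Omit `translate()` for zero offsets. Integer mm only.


translate([358, 418, 0]) cylinder(h = 3802, r = 186);


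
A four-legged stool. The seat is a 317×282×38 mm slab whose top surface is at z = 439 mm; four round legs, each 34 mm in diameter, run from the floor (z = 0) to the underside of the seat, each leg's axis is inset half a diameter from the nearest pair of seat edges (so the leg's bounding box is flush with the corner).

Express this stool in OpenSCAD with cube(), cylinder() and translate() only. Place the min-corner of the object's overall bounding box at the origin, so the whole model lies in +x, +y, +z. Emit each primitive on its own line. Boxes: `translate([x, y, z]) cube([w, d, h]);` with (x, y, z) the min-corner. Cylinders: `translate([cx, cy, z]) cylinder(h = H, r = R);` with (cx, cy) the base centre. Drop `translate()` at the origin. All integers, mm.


translate([0, 0, 401]) cube([317, 282, 38]);
translate([17, 17, 0]) cylinder(h = 401, r = 17);
translate([300, 17, 0]) cylinder(h = 401, r = 17);
translate([17, 265, 0]) cylinder(h = 401, r = 17);
translate([300, 265, 0]) cylinder(h = 401, r = 17);
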